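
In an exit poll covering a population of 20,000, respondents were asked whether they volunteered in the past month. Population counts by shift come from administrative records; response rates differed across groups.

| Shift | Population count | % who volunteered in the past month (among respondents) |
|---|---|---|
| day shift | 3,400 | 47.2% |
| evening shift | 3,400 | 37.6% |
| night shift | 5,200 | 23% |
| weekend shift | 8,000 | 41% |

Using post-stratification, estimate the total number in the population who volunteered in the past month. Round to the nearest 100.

7,400

Each cell contributes its population count × the respondent rate:
  day shift: 3,400 × 47.2% = 1604.8
  evening shift: 3,400 × 37.6% = 1278.4
  night shift: 5,200 × 23% = 1196
  weekend shift: 8,000 × 41% = 3280
Estimated total = 7359.2 → 7,400.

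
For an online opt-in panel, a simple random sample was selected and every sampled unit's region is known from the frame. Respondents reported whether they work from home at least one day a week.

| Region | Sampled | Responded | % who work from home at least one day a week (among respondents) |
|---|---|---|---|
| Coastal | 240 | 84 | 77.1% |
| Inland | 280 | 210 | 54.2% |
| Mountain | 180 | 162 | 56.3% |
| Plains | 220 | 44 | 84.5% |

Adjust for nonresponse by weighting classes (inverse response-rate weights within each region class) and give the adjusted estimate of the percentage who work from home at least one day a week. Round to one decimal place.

Class response rates: Coastal 84/240 = 35%, Inland 210/280 = 75%, Mountain 162/180 = 90%, Plains 44/220 = 20%.
Weighting each respondent by the inverse class response rate inflates each class back to its sampled size, so the class weight is n_sampled:
  Coastal: 240 × 77.1 = 18,504
  Inland: 280 × 54.2 = 15,176
  Mountain: 180 × 56.3 = 10,134
  Plains: 220 × 84.5 = 18,590
Adjusted estimate = 62,404 / 920 = 67.8304 → 67.8%.

67.8%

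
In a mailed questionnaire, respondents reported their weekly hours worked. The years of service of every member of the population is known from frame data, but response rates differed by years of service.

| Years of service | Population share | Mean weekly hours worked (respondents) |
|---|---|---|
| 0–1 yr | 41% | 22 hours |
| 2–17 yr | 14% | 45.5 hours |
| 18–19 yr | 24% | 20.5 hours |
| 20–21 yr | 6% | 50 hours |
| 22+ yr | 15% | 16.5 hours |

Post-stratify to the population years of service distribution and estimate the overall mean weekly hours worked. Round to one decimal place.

Reweight to the known years of service distribution:
  0–1 yr: 0.41 × 22 = 9.02
  2–17 yr: 0.14 × 45.5 = 6.37
  18–19 yr: 0.24 × 20.5 = 4.92
  20–21 yr: 0.06 × 50 = 3
  22+ yr: 0.15 × 16.5 = 2.475
Post-stratified estimate = 25.785 → 25.8.

25.8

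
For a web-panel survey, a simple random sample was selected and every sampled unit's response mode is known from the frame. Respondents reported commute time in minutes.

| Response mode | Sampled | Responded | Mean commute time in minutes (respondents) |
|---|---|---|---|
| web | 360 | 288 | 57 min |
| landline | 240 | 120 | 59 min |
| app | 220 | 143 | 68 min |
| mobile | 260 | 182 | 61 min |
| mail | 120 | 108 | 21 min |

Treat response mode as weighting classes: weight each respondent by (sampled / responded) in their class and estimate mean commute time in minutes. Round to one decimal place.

Response rates by class: web 288/360 = 80%, landline 120/240 = 50%, app 143/220 = 65%, mobile 182/260 = 70%, mail 108/120 = 90%.
Inverse-response-rate weighting restores each class to its sampled count, so class totals weight by n_sampled:
  web: 360 × 57 = 20,520
  landline: 240 × 59 = 14,160
  app: 220 × 68 = 14,960
  mobile: 260 × 61 = 15,860
  mail: 120 × 21 = 2520
Adjusted estimate = 68,020 / 1,200 = 56.6833 → 56.7.

56.7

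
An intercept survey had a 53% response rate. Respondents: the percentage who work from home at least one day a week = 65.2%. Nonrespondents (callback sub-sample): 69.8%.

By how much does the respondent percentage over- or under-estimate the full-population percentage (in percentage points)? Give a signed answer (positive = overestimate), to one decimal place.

Nonresponse fraction = 1 − 0.53 = 0.47.
Bias = (nonresponse fraction) × (respondent percentage − nonrespondent percentage)
     = 0.47 × (65.2 − 69.8) = 0.47 × -4.6 = -2.162.

-2.2 percentage points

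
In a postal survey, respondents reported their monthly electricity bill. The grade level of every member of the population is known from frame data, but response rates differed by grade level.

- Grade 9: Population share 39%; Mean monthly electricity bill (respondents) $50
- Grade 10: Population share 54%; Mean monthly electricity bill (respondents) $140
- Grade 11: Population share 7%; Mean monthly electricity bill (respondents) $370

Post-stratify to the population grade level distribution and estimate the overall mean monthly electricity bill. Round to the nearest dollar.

Weight each group's respondent value by its population share:
  Grade 9: 0.39 × 50 = 19.5
  Grade 10: 0.54 × 140 = 75.6
  Grade 11: 0.07 × 370 = 25.9
Post-stratified estimate = 121 → $121.

$121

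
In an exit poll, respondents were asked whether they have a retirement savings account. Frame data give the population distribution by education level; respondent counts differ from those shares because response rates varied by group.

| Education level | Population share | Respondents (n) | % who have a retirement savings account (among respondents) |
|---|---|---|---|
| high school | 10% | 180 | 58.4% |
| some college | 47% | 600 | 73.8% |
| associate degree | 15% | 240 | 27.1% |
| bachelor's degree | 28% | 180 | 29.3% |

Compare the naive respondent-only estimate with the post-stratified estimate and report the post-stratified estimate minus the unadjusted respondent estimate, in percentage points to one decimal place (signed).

-2.7 percentage points

Unadjusted (pooled respondent) estimate weights by respondent counts:
  (180/1200)×58.4 + (600/1200)×73.8 + (240/1200)×27.1 + (180/1200)×29.3 = 55.475%
Reweighting by population education level shares:
  0.1×58.4 + 0.47×73.8 + 0.15×27.1 + 0.28×29.3 = 52.795%
Difference = 52.795 − 55.475 = -2.68 pp.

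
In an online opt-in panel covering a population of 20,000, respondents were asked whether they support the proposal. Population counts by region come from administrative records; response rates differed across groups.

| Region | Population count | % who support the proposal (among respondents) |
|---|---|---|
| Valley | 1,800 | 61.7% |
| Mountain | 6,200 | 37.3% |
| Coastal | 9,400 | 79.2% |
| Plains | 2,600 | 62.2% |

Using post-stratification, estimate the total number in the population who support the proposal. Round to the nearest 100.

Apply each group's respondent rate to its population count:
  Valley: 1,800 × 61.7% = 1110.6
  Mountain: 6,200 × 37.3% = 2312.6
  Coastal: 9,400 × 79.2% = 7444.8
  Plains: 2,600 × 62.2% = 1617.2
Estimated total = 12485.2 → 12,500.

12,500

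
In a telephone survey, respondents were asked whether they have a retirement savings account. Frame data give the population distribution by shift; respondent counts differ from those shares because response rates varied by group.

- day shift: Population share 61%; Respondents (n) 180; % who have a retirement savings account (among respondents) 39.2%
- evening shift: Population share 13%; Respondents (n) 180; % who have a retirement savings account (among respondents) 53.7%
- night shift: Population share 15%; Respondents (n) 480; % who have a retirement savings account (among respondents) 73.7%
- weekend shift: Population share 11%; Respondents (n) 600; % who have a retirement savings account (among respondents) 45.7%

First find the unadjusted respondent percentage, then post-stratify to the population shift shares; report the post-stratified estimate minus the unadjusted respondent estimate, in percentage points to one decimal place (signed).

Without adjustment, the pooled respondent share is:
  (180/1440)×39.2 + (180/1440)×53.7 + (480/1440)×73.7 + (600/1440)×45.7 = 55.2208%
Post-stratified estimate weights by population shares:
  0.61×39.2 + 0.13×53.7 + 0.15×73.7 + 0.11×45.7 = 46.975%
Difference = 46.975 − 55.2208 = -8.2458 pp.

-8.2 percentage points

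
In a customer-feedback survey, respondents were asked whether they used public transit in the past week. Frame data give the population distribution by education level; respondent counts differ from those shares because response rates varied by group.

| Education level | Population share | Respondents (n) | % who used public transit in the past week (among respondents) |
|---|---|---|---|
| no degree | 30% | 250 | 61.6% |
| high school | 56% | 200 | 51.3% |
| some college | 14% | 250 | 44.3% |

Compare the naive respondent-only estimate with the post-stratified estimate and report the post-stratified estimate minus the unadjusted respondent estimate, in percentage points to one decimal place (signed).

+0.9 percentage points

Naive respondent-only estimate (weights = respondent counts):
  (250/700)×61.6 + (200/700)×51.3 + (250/700)×44.3 = 52.4786%
Post-stratifying to population shares instead:
  0.3×61.6 + 0.56×51.3 + 0.14×44.3 = 53.41%
Difference = 53.41 − 52.4786 = 0.9314 pp.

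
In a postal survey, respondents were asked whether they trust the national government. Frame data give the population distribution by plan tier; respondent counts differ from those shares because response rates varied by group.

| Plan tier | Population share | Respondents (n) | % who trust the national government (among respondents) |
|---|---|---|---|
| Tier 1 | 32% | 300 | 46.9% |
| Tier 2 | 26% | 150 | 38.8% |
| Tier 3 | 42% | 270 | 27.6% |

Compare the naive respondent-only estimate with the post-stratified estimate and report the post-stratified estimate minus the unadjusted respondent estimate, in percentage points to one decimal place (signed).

Naive respondent-only estimate (weights = respondent counts):
  (300/720)×46.9 + (150/720)×38.8 + (270/720)×27.6 = 37.975%
Reweighting by population plan tier shares:
  0.32×46.9 + 0.26×38.8 + 0.42×27.6 = 36.688%
Difference = 36.688 − 37.975 = -1.287 pp.

-1.3 percentage points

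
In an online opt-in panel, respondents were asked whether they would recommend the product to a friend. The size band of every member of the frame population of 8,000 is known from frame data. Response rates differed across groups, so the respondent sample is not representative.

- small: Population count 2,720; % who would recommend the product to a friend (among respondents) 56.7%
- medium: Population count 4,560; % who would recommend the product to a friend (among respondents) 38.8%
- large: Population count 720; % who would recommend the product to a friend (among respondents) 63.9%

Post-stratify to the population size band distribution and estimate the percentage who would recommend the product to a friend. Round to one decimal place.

47.1%

Post-stratification weights by population share, not respondent share:
  small: (2,720/8,000) × 56.7 = 19.278
  medium: (4,560/8,000) × 38.8 = 22.116
  large: (720/8,000) × 63.9 = 5.751
Post-stratified estimate = 47.145 → 47.1%.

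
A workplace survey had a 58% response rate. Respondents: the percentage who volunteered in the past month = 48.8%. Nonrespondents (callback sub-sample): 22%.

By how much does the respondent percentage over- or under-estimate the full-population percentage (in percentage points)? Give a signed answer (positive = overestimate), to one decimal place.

Nonresponse fraction = 1 − 0.58 = 0.42.
Bias = (nonresponse fraction) × (respondent percentage − nonrespondent percentage)
     = 0.42 × (48.8 − 22) = 0.42 × 26.8 = 11.256.

+11.3 percentage points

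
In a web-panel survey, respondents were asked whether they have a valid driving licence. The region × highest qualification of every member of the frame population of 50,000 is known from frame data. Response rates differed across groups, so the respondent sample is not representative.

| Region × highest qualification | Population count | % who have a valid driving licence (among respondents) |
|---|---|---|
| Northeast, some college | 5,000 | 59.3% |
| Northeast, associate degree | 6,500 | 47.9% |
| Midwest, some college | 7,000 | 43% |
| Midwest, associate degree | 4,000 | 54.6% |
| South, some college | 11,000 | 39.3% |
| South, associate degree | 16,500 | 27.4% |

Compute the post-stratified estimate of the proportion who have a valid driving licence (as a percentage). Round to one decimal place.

Post-stratification weights by population share, not respondent share:
  Northeast, some college: (5,000/50,000) × 59.3 = 5.93
  Northeast, associate degree: (6,500/50,000) × 47.9 = 6.227
  Midwest, some college: (7,000/50,000) × 43 = 6.02
  Midwest, associate degree: (4,000/50,000) × 54.6 = 4.368
  South, some college: (11,000/50,000) × 39.3 = 8.646
  South, associate degree: (16,500/50,000) × 27.4 = 9.042
Post-stratified estimate = 40.233 → 40.2%.

40.2%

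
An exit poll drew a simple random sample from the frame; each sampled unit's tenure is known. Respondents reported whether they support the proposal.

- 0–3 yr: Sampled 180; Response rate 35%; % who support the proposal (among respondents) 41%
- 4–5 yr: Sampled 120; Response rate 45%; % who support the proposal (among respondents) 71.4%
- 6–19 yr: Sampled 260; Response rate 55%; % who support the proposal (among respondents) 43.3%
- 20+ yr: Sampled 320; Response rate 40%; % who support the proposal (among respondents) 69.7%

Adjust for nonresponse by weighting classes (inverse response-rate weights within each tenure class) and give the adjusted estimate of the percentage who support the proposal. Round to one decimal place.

Inverse-response-rate weighting restores each class to its sampled count, so class totals weight by n_sampled:
  0–3 yr: 180 × 41 = 7380
  4–5 yr: 120 × 71.4 = 8568
  6–19 yr: 260 × 43.3 = 11,258
  20+ yr: 320 × 69.7 = 22,304
Adjusted estimate = 49,510 / 880 = 56.2614 → 56.3%.

56.3%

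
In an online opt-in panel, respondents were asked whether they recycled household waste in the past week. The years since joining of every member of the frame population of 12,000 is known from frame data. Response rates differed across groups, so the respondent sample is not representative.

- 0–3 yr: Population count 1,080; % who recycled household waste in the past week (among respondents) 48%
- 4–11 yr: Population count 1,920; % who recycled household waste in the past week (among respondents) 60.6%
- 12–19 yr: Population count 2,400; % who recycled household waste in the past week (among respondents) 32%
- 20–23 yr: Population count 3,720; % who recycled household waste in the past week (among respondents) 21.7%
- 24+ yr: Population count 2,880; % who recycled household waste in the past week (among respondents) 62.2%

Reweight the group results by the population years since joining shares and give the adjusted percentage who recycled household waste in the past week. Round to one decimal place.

Post-stratification weights by population share, not respondent share:
  0–3 yr: (1,080/12,000) × 48 = 4.32
  4–11 yr: (1,920/12,000) × 60.6 = 9.696
  12–19 yr: (2,400/12,000) × 32 = 6.4
  20–23 yr: (3,720/12,000) × 21.7 = 6.727
  24+ yr: (2,880/12,000) × 62.2 = 14.928
Post-stratified estimate = 42.071 → 42.1%.

42.1%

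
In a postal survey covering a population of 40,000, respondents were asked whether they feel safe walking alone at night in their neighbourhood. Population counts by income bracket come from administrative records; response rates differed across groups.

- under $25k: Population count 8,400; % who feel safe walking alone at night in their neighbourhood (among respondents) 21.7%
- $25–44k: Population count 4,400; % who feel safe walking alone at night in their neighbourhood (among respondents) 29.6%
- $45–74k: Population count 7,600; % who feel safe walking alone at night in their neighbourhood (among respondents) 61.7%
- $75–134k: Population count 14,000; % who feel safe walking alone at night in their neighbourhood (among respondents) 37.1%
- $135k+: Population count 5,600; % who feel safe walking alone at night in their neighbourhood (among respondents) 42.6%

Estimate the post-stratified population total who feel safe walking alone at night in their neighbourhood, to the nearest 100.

Apply each group's respondent rate to its population count:
  under $25k: 8,400 × 21.7% = 1822.8
  $25–44k: 4,400 × 29.6% = 1302.4
  $45–74k: 7,600 × 61.7% = 4689.2
  $75–134k: 14,000 × 37.1% = 5194
  $135k+: 5,600 × 42.6% = 2385.6
Estimated total = 15,394 → 15,400.

15,400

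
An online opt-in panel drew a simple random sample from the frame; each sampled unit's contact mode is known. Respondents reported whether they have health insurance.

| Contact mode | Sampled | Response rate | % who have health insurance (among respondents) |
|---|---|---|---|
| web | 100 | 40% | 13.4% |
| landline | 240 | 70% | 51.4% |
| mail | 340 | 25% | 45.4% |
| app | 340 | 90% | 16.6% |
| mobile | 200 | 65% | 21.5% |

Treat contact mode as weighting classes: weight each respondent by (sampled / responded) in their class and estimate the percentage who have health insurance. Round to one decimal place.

Weighting each respondent by the inverse class response rate inflates each class back to its sampled size, so the class weight is n_sampled:
  web: 100 × 13.4 = 1340
  landline: 240 × 51.4 = 12,336
  mail: 340 × 45.4 = 15,436
  app: 340 × 16.6 = 5644
  mobile: 200 × 21.5 = 4300
Adjusted estimate = 39,056 / 1,220 = 32.0131 → 32.0%.

32.0%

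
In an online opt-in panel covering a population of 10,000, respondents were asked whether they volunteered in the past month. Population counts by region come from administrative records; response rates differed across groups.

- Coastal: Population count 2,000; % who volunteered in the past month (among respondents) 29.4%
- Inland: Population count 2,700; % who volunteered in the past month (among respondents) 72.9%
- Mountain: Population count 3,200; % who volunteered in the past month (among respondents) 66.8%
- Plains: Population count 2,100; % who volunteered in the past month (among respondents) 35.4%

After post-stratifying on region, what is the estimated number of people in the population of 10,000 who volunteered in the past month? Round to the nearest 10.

5,440

Each cell contributes its population count × the respondent rate:
  Coastal: 2,000 × 29.4% = 588
  Inland: 2,700 × 72.9% = 1968.3
  Mountain: 3,200 × 66.8% = 2137.6
  Plains: 2,100 × 35.4% = 743.4
Estimated total = 5437.3 → 5,440.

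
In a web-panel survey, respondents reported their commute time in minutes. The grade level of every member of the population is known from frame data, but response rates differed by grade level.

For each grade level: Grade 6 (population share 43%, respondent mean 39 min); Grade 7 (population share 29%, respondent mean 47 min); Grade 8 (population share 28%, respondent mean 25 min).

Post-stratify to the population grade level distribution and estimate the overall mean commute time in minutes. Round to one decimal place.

37.4

Reweight to the known grade level distribution:
  Grade 6: 0.43 × 39 = 16.77
  Grade 7: 0.29 × 47 = 13.63
  Grade 8: 0.28 × 25 = 7
Post-stratified estimate = 37.4 → 37.4.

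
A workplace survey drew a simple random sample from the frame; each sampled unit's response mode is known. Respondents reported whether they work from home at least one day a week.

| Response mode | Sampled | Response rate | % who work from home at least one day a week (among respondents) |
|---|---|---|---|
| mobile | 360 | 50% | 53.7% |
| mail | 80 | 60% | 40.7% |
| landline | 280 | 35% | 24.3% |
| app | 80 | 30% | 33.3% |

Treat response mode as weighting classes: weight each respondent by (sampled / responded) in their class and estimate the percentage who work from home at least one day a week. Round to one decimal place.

Weighting each respondent by the inverse class response rate inflates each class back to its sampled size, so the class weight is n_sampled:
  mobile: 360 × 53.7 = 19,332
  mail: 80 × 40.7 = 3256
  landline: 280 × 24.3 = 6804
  app: 80 × 33.3 = 2664
Adjusted estimate = 32,056 / 800 = 40.07 → 40.1%.

40.1%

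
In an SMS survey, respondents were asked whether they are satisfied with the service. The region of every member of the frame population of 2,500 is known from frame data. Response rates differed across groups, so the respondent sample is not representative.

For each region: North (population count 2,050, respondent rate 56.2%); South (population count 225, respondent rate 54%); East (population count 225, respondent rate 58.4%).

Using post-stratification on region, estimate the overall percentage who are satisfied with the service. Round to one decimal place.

Each cell contributes population-share × respondent value:
  North: (2,050/2,500) × 56.2 = 46.084
  South: (225/2,500) × 54 = 4.86
  East: (225/2,500) × 58.4 = 5.256
Post-stratified estimate = 56.2 → 56.2%.

56.2%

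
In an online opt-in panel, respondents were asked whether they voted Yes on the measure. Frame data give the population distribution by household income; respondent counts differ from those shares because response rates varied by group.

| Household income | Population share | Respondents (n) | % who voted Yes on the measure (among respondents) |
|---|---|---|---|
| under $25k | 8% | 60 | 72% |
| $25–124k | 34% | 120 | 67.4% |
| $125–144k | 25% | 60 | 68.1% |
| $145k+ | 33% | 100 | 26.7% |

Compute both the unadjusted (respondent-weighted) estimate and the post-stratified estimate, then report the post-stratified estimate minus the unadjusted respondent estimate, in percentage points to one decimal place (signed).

Without adjustment, the pooled respondent share is:
  (60/340)×72 + (120/340)×67.4 + (60/340)×68.1 + (100/340)×26.7 = 56.3647%
Reweighting by population household income shares:
  0.08×72 + 0.34×67.4 + 0.25×68.1 + 0.33×26.7 = 54.512%
Difference = 54.512 − 56.3647 = -1.8527 pp.

-1.9 percentage points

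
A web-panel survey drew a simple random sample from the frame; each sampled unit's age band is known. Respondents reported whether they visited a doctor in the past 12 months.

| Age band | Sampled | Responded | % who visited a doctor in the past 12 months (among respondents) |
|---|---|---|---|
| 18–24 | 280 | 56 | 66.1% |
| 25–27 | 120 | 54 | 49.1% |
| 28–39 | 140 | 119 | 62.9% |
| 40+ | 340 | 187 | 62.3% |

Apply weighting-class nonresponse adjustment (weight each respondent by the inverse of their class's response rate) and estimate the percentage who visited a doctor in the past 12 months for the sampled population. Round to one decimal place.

61.8%

Response rates by class: 18–24 56/280 = 20%, 25–27 54/120 = 45%, 28–39 119/140 = 85%, 40+ 187/340 = 55%.
Each respondent's weight = sampled/responded in their class; summing within a class gives n_sampled, so:
  18–24: 280 × 66.1 = 18,508
  25–27: 120 × 49.1 = 5892
  28–39: 140 × 62.9 = 8806
  40+: 340 × 62.3 = 21,182
Adjusted estimate = 54,388 / 880 = 61.8045 → 61.8%.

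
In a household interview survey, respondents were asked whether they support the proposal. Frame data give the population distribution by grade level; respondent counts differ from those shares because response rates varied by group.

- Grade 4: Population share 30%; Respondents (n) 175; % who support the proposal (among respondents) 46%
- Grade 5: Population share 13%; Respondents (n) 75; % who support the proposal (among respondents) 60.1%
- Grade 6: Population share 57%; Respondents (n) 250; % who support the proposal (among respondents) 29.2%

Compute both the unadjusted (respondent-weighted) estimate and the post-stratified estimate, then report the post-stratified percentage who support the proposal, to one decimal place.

38.3%

Unadjusted (pooled respondent) estimate weights by respondent counts:
  (175/500)×46 + (75/500)×60.1 + (250/500)×29.2 = 39.715%
Post-stratified estimate weights by population shares:
  0.3×46 + 0.13×60.1 + 0.57×29.2 = 38.257%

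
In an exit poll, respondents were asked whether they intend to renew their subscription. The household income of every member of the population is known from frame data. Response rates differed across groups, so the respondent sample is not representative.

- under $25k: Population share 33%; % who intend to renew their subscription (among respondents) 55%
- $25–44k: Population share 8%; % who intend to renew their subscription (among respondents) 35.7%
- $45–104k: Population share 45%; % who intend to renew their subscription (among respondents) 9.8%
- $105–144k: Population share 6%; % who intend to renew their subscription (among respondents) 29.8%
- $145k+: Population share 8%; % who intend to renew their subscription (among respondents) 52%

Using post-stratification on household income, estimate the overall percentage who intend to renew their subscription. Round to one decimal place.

Reweight to the known household income distribution:
  under $25k: 0.33 × 55 = 18.15
  $25–44k: 0.08 × 35.7 = 2.856
  $45–104k: 0.45 × 9.8 = 4.41
  $105–144k: 0.06 × 29.8 = 1.788
  $145k+: 0.08 × 52 = 4.16
Post-stratified estimate = 31.364 → 31.4%.

31.4%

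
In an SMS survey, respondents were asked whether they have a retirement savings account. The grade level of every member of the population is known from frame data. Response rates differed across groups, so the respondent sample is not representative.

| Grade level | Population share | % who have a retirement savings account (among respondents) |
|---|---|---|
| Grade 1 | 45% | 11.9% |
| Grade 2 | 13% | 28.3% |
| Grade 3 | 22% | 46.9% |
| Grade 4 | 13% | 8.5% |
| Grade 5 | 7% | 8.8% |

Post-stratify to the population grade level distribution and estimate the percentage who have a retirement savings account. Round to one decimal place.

Each cell contributes population-share × respondent value:
  Grade 1: 0.45 × 11.9 = 5.355
  Grade 2: 0.13 × 28.3 = 3.679
  Grade 3: 0.22 × 46.9 = 10.318
  Grade 4: 0.13 × 8.5 = 1.105
  Grade 5: 0.07 × 8.8 = 0.616
Post-stratified estimate = 21.073 → 21.1%.

21.1%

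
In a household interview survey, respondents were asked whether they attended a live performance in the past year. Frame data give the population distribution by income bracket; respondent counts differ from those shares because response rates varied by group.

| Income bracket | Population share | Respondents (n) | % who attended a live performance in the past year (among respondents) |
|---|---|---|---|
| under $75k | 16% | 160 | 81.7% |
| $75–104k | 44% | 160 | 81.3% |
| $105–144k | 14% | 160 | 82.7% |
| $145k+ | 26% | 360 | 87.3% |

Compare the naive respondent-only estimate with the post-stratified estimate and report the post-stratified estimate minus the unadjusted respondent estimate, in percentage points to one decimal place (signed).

Without adjustment, the pooled respondent share is:
  (160/840)×81.7 + (160/840)×81.3 + (160/840)×82.7 + (360/840)×87.3 = 84.2143%
Post-stratifying to population shares instead:
  0.16×81.7 + 0.44×81.3 + 0.14×82.7 + 0.26×87.3 = 83.12%
Difference = 83.12 − 84.2143 = -1.0943 pp.

-1.1 percentage points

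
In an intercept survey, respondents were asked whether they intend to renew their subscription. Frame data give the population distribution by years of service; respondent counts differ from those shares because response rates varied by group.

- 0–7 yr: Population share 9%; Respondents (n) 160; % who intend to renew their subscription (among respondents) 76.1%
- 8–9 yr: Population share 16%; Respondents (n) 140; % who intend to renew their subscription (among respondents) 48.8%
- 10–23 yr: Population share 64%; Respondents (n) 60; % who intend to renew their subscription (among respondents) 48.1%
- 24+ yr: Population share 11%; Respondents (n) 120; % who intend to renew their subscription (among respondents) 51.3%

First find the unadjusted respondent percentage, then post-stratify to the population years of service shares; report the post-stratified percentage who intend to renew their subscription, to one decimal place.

Without adjustment, the pooled respondent share is:
  (160/480)×76.1 + (140/480)×48.8 + (60/480)×48.1 + (120/480)×51.3 = 58.4375%
Post-stratified estimate weights by population shares:
  0.09×76.1 + 0.16×48.8 + 0.64×48.1 + 0.11×51.3 = 51.084%

51.1%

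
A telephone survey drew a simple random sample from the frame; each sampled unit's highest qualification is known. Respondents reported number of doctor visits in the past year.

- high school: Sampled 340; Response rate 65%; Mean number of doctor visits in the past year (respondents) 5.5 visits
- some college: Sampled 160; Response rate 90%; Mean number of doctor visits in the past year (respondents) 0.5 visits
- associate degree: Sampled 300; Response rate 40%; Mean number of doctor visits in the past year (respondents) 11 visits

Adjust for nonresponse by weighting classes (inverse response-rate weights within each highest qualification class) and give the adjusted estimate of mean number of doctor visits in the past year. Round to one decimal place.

6.6

Inverse-response-rate weighting restores each class to its sampled count, so class totals weight by n_sampled:
  high school: 340 × 5.5 = 1870
  some college: 160 × 0.5 = 80
  associate degree: 300 × 11 = 3300
Adjusted estimate = 5250 / 800 = 6.5625 → 6.6.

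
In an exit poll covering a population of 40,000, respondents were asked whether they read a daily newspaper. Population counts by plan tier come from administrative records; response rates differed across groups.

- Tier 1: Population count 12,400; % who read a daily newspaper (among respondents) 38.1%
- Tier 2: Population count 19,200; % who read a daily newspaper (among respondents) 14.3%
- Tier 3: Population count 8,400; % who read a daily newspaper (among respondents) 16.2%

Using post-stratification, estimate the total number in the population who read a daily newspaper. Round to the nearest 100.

Apply each group's respondent rate to its population count:
  Tier 1: 12,400 × 38.1% = 4724.4
  Tier 2: 19,200 × 14.3% = 2745.6
  Tier 3: 8,400 × 16.2% = 1360.8
Estimated total = 8830.8 → 8,800.

8,800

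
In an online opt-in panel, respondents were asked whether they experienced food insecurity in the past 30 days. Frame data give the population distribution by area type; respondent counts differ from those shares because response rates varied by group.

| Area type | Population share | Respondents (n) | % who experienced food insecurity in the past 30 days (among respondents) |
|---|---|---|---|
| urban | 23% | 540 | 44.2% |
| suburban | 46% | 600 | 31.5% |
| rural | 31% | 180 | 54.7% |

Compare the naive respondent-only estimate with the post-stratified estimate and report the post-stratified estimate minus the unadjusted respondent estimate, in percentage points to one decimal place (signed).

+1.8 percentage points

Without adjustment, the pooled respondent share is:
  (540/1320)×44.2 + (600/1320)×31.5 + (180/1320)×54.7 = 39.8591%
Post-stratified estimate weights by population shares:
  0.23×44.2 + 0.46×31.5 + 0.31×54.7 = 41.613%
Difference = 41.613 − 39.8591 = 1.7539 pp.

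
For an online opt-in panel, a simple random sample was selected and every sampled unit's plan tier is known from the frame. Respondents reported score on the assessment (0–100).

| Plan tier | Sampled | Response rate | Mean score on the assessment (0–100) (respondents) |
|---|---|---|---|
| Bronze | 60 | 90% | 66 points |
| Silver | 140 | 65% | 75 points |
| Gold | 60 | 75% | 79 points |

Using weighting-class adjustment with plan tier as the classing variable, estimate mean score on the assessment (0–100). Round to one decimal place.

With weight = n_sampled/n_responded per class, the weighted class total is n_sampled:
  Bronze: 60 × 66 = 3960
  Silver: 140 × 75 = 10,500
  Gold: 60 × 79 = 4740
Adjusted estimate = 19,200 / 260 = 73.8462 → 73.8.

73.8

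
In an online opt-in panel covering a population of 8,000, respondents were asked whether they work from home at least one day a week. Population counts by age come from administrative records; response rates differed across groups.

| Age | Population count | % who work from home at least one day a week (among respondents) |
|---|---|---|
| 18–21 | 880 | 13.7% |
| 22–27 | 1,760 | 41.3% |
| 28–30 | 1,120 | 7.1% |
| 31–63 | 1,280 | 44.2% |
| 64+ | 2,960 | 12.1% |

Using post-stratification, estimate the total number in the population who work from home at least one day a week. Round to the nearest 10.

1,850

Estimated count per cell = population count × respondent percentage:
  18–21: 880 × 13.7% = 120.56
  22–27: 1,760 × 41.3% = 726.88
  28–30: 1,120 × 7.1% = 79.52
  31–63: 1,280 × 44.2% = 565.76
  64+: 2,960 × 12.1% = 358.16
Estimated total = 1850.88 → 1,850.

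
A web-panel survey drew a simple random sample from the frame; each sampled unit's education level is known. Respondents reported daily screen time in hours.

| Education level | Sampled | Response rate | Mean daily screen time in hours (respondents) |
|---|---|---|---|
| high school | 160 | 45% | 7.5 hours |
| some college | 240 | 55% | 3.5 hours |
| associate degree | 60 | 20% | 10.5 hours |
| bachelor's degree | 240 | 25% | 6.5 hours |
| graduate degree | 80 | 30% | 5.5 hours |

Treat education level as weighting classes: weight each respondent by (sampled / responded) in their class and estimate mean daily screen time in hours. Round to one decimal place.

6.0

Weighting each respondent by the inverse class response rate inflates each class back to its sampled size, so the class weight is n_sampled:
  high school: 160 × 7.5 = 1200
  some college: 240 × 3.5 = 840
  associate degree: 60 × 10.5 = 630
  bachelor's degree: 240 × 6.5 = 1560
  graduate degree: 80 × 5.5 = 440
Adjusted estimate = 4670 / 780 = 5.98718 → 6.0.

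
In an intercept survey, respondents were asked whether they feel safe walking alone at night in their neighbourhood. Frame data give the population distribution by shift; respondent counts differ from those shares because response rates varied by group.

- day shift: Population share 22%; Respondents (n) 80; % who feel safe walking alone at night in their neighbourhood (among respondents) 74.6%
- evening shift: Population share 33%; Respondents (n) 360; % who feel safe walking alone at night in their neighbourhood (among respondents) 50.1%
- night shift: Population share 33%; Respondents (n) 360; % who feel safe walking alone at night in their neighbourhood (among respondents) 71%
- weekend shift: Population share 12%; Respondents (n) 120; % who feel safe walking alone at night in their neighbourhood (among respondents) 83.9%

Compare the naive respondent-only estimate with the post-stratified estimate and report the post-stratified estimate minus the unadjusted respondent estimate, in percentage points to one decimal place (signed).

+1.6 percentage points

Without adjustment, the pooled respondent share is:
  (80/920)×74.6 + (360/920)×50.1 + (360/920)×71 + (120/920)×83.9 = 64.8174%
Post-stratified estimate weights by population shares:
  0.22×74.6 + 0.33×50.1 + 0.33×71 + 0.12×83.9 = 66.443%
Difference = 66.443 − 64.8174 = 1.6256 pp.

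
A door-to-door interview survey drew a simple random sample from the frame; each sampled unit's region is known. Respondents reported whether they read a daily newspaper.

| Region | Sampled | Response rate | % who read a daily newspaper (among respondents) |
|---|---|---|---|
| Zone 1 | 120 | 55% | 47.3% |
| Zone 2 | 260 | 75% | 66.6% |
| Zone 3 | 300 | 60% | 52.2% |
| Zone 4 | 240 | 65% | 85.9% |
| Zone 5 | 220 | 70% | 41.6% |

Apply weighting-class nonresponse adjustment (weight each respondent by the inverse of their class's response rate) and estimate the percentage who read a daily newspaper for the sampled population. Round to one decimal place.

Each respondent's weight = sampled/responded in their class; summing within a class gives n_sampled, so:
  Zone 1: 120 × 47.3 = 5676
  Zone 2: 260 × 66.6 = 17,316
  Zone 3: 300 × 52.2 = 15,660
  Zone 4: 240 × 85.9 = 20,616
  Zone 5: 220 × 41.6 = 9152
Adjusted estimate = 68,420 / 1,140 = 60.0175 → 60.0%.

60.0%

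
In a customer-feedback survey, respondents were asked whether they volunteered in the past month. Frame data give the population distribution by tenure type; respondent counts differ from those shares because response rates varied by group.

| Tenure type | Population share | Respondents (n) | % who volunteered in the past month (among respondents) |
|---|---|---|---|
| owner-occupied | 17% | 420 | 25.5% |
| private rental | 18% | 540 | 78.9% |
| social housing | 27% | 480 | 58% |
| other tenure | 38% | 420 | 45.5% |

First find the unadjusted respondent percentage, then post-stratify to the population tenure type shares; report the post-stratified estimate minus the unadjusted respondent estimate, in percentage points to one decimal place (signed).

Naive respondent-only estimate (weights = respondent counts):
  (420/1860)×25.5 + (540/1860)×78.9 + (480/1860)×58 + (420/1860)×45.5 = 53.9065%
Post-stratifying to population shares instead:
  0.17×25.5 + 0.18×78.9 + 0.27×58 + 0.38×45.5 = 51.487%
Difference = 51.487 − 53.9065 = -2.4195 pp.

-2.4 percentage points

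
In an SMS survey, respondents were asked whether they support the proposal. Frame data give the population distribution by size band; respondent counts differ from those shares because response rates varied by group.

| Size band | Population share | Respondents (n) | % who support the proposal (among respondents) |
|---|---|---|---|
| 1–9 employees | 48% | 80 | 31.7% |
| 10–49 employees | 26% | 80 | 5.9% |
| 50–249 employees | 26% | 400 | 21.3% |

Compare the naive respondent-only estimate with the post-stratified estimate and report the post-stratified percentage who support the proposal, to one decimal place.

Without adjustment, the pooled respondent share is:
  (80/560)×31.7 + (80/560)×5.9 + (400/560)×21.3 = 20.5857%
Post-stratified estimate weights by population shares:
  0.48×31.7 + 0.26×5.9 + 0.26×21.3 = 22.288%

22.3%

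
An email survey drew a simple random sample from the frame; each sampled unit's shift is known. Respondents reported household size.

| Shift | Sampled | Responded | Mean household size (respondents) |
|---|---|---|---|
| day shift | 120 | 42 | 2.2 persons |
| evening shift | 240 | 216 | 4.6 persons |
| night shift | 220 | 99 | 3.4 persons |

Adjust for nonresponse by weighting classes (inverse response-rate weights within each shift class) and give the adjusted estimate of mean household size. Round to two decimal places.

3.65

Response rates by class: day shift 42/120 = 35%, evening shift 216/240 = 90%, night shift 99/220 = 45%.
With weight = n_sampled/n_responded per class, the weighted class total is n_sampled:
  day shift: 120 × 2.2 = 264
  evening shift: 240 × 4.6 = 1104
  night shift: 220 × 3.4 = 748
Adjusted estimate = 2116 / 580 = 3.64828 → 3.65.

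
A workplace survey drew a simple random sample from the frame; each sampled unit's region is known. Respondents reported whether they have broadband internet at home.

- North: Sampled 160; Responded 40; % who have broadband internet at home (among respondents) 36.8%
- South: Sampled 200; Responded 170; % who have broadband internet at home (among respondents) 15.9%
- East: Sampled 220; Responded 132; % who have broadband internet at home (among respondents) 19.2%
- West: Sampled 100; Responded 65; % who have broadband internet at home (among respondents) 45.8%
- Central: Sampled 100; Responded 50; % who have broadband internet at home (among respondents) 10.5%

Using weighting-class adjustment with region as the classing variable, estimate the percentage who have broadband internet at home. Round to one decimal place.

Class response rates: North 40/160 = 25%, South 170/200 = 85%, East 132/220 = 60%, West 65/100 = 65%, Central 50/100 = 50%.
Inverse-response-rate weighting restores each class to its sampled count, so class totals weight by n_sampled:
  North: 160 × 36.8 = 5888
  South: 200 × 15.9 = 3180
  East: 220 × 19.2 = 4224
  West: 100 × 45.8 = 4580
  Central: 100 × 10.5 = 1050
Adjusted estimate = 18,922 / 780 = 24.259 → 24.3%.

24.3%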